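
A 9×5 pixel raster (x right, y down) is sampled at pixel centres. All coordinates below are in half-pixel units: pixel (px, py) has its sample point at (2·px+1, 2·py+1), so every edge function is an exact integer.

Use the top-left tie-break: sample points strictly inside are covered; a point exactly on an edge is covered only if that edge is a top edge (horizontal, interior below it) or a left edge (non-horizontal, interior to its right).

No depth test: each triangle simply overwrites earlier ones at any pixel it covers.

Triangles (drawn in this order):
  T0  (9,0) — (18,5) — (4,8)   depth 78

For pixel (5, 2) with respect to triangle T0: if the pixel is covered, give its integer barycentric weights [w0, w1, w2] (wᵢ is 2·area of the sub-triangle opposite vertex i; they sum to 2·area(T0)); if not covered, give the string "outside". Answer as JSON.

T0:
  2·area = 97
  edge (9, 0)→(18, 5): d=(9,5) right/bottom  bias=-1
  edge (18, 5)→(4, 8): d=(-14,3) right/bottom  bias=-1
  edge (4, 8)→(9, 0): d=(5,-8) top-left  bias=+0
    (4,0)@(9, 1): e=[9,83,5] → #
    (5,0)@(11, 1): e=[-1,77,21] → ·
    (4,1)@(9, 3): e=[27,55,15] → #
    (5,1)@(11, 3): e=[17,49,31] → #
    (6,1)@(13, 3): e=[7,43,47] → #
    (7,1)@(15, 3): e=[-3,37,63] → ·
    (3,2)@(7, 5): e=[55,33,9] → #
    (7,2)@(15, 5): e=[15,9,73] → #
    (8,2)@(17, 5): e=[5,3,89] → #
    (2,3)@(5, 7): e=[83,11,3] → #
    (4,3)@(9, 7): e=[63,-1,35] → ·
    (5,3)@(11, 7): e=[53,-7,51] → ·
  covered (12 px):
    · · · · # · · · ·
    · · · · # # # · ·
    · · · # # # # # #
    · · # # · · · · ·
    · · · · · · · · ·

Result: [21,41,35]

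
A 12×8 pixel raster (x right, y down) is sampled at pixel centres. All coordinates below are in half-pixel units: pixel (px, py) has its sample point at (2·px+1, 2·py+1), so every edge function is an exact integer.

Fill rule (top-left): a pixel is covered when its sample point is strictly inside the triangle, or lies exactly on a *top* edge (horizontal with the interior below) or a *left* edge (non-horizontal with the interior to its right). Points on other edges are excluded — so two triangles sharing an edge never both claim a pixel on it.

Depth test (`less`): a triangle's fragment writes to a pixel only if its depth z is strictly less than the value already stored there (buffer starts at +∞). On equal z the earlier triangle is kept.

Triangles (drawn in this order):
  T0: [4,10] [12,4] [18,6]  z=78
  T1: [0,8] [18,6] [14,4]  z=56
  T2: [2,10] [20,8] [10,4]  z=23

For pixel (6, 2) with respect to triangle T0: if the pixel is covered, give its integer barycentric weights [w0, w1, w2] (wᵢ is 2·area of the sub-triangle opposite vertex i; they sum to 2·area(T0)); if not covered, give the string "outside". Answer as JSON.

T0:
  2·area = 52
  edge (4, 10)→(12, 4): d=(8,-6) top-left  bias=+0
  edge (12, 4)→(18, 6): d=(6,2) right/bottom  bias=-1
  edge (18, 6)→(4, 10): d=(-14,4) right/bottom  bias=-1
    (1,0)@(3, 1): e=[-78,0,130] → ·  [on edge]
    (4,1)@(9, 3): e=[-26,0,78] → ·  [on edge]
    (5,2)@(11, 5): e=[2,8,42] → #
    (6,2)@(13, 5): e=[14,4,34] → #
    (7,2)@(15, 5): e=[26,0,26] → ·  [on edge]
    (4,3)@(9, 7): e=[6,24,22] → #
    (7,3)@(15, 7): e=[42,12,-2] → ·
    (10,3)@(21, 7): e=[78,0,-26] → ·  [on edge]
    (3,4)@(7, 9): e=[10,40,2] → #
    (4,4)@(9, 9): e=[22,36,-6] → ·
    (5,4)@(11, 9): e=[34,32,-14] → ·
    (6,4)@(13, 9): e=[46,28,-22] → ·
  covered (6 px):
    · · · · · · · · · · · ·
    · · · · · · · · · · · ·
    · · · · · # # · · · · ·
    · · · · # # # · · · · ·
    · · · # · · · · · · · ·
    · · · · · · · · · · · ·
    · · · · · · · · · · · ·
    · · · · · · · · · · · ·
T1:
  2·area = 44  (B↔C swapped to make it positive)
  edge (0, 8)→(14, 4): d=(14,-4) top-left  bias=+0
  edge (14, 4)→(18, 6): d=(4,2) right/bottom  bias=-1
  edge (18, 6)→(0, 8): d=(-18,2) right/bottom  bias=-1
    (5,2)@(11, 5): e=[2,10,32] → #
    (6,2)@(13, 5): e=[10,6,28] → #
    (7,2)@(15, 5): e=[18,2,24] → #
    (8,2)@(17, 5): e=[26,-2,20] → ·
    (2,3)@(5, 7): e=[6,30,8] → #
    (3,3)@(7, 7): e=[14,26,4] → #
    (4,3)@(9, 7): e=[22,22,0] → ·  [on edge]
    (5,3)@(11, 7): e=[30,18,-4] → ·
    (6,3)@(13, 7): e=[38,14,-8] → ·
    (7,3)@(15, 7): e=[46,10,-12] → ·
    (2,4)@(5, 9): e=[34,38,-28] → ·
    (3,4)@(7, 9): e=[42,34,-32] → ·
  covered (5 px):
    · · · · · · · · · · · ·
    · · · · · · · · · · · ·
    · · · · · # # # · · · ·
    · · # # · · · · · · · ·
    · · · · · · · · · · · ·
    · · · · · · · · · · · ·
    · · · · · · · · · · · ·
    · · · · · · · · · · · ·
T2:
  2·area = 92  (B↔C swapped to make it positive)
  edge (2, 10)→(10, 4): d=(8,-6) top-left  bias=+0
  edge (10, 4)→(20, 8): d=(10,4) right/bottom  bias=-1
  edge (20, 8)→(2, 10): d=(-18,2) right/bottom  bias=-1
    (4,2)@(9, 5): e=[2,14,76] → #
    (5,2)@(11, 5): e=[14,6,72] → #
    (6,2)@(13, 5): e=[26,-2,68] → ·
    (3,3)@(7, 7): e=[6,42,44] → #
    (6,3)@(13, 7): e=[42,18,32] → #
    (7,3)@(15, 7): e=[54,10,28] → #
    (8,3)@(17, 7): e=[66,2,24] → #
    (9,3)@(19, 7): e=[78,-6,20] → ·
    (2,4)@(5, 9): e=[10,70,12] → #
    (5,4)@(11, 9): e=[46,46,0] → ·  [on edge]
    (6,4)@(13, 9): e=[58,38,-4] → ·
    (7,4)@(15, 9): e=[70,30,-8] → ·
  covered (11 px):
    · · · · · · · · · · · ·
    · · · · · · · · · · · ·
    · · · · # # · · · · · ·
    · · · # # # # # # · · ·
    · · # # # · · · · · · ·
    · · · · · · · · · · · ·
    · · · · · · · · · · · ·
    · · · · · · · · · · · ·

Result: [4,34,14]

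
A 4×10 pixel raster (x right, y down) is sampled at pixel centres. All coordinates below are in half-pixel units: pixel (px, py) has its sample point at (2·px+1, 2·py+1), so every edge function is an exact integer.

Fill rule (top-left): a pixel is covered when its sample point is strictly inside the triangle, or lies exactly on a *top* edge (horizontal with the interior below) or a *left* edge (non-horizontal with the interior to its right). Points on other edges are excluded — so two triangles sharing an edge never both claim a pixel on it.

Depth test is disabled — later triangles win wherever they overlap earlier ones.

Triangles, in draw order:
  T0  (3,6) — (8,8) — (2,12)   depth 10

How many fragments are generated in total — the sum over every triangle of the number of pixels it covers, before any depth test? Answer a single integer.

T0:
  2·area = 32
  edge (3, 6)→(8, 8): d=(5,2) right/bottom  bias=-1
  edge (8, 8)→(2, 12): d=(-6,4) right/bottom  bias=-1
  edge (2, 12)→(3, 6): d=(1,-6) top-left  bias=+0
    (1,3)@(3, 7): e=[5,26,1] → █
    (2,3)@(5, 7): e=[1,18,13] → █
    (3,3)@(7, 7): e=[-3,10,25] → ·
    (1,4)@(3, 9): e=[15,14,3] → █
    (3,4)@(7, 9): e=[7,-2,27] → ·
    (1,5)@(3, 11): e=[25,2,5] → █
    (2,5)@(5, 11): e=[21,-6,17] → ·
    (1,6)@(3, 13): e=[35,-10,7] → ·
  covered (5 px):
    · · · ·
    · · · ·
    · · · ·
    · █ █ ·
    · █ █ ·
    · █ · ·
    · · · ·
    · · · ·
    · · · ·
    · · · ·

Final: 5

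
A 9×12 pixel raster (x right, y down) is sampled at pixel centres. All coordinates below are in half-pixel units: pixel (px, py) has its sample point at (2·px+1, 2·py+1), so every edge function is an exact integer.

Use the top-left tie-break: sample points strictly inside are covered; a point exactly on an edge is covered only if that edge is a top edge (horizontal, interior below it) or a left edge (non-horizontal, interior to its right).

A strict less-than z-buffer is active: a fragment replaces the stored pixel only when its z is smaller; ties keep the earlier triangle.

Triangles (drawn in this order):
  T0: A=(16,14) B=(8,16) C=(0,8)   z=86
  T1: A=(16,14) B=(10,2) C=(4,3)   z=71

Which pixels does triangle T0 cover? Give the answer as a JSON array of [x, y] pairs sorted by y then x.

T0:
  2·area = 80
  edge (16, 14)→(8, 16): d=(-8,2) right/bottom  bias=-1
  edge (8, 16)→(0, 8): d=(-8,-8) top-left  bias=+0
  edge (0, 8)→(16, 14): d=(16,6) right/bottom  bias=-1
    (0,4)@(1, 9): e=[70,0,10] → #  [on edge]
    (1,4)@(3, 9): e=[66,16,-2] → ·
    (0,5)@(1, 11): e=[54,-16,42] → ·
    (1,5)@(3, 11): e=[50,0,30] → #  [on edge]
    (2,5)@(5, 11): e=[46,16,18] → #
    (3,5)@(7, 11): e=[42,32,6] → #
    (4,5)@(9, 11): e=[38,48,-6] → ·
    (1,6)@(3, 13): e=[34,-16,62] → ·
    (2,6)@(5, 13): e=[30,0,50] → #  [on edge]
    (4,6)@(9, 13): e=[22,32,26] → #
    (5,6)@(11, 13): e=[18,48,14] → #
    (6,6)@(13, 13): e=[14,64,2] → #
    (3,7)@(7, 15): e=[10,0,70] → #  [on edge]
    (4,8)@(9, 17): e=[-10,0,90] → ·  [on edge]
    (5,9)@(11, 19): e=[-30,0,110] → ·  [on edge]
    (6,10)@(13, 21): e=[-50,0,130] → ·  [on edge]
    (7,11)@(15, 23): e=[-70,0,150] → ·  [on edge]
  covered (12 px):
    · · · · · · · · ·
    · · · · · · · · ·
    · · · · · · · · ·
    · · · · · · · · ·
    # · · · · · · · ·
    · # # # · · · · ·
    · · # # # # # · ·
    · · · # # # · · ·
    · · · · · · · · ·
    · · · · · · · · ·
    · · · · · · · · ·
    · · · · · · · · ·
T1:
  2·area = 78  (B↔C swapped to make it positive)
  edge (16, 14)→(4, 3): d=(-12,-11) top-left  bias=+0
  edge (4, 3)→(10, 2): d=(6,-1) top-left  bias=+0
  edge (10, 2)→(16, 14): d=(6,12) right/bottom  bias=-1
    (2,1)@(5, 3): e=[11,1,66] → #
    (3,1)@(7, 3): e=[33,3,42] → #
    (4,1)@(9, 3): e=[55,5,18] → #
    (5,1)@(11, 3): e=[77,7,-6] → ·
    (2,2)@(5, 5): e=[-13,13,78] → ·
    (3,2)@(7, 5): e=[9,15,54] → #
    (5,2)@(11, 5): e=[53,19,6] → #
    (6,2)@(13, 5): e=[75,21,-18] → ·
    (3,3)@(7, 7): e=[-15,27,66] → ·
    (4,3)@(9, 7): e=[7,29,42] → #
    (6,3)@(13, 7): e=[51,33,-6] → ·
    (4,4)@(9, 9): e=[-17,41,54] → ·
  covered (12 px):
    · · · · · · · · ·
    · · # # # · · · ·
    · · · # # # · · ·
    · · · · # # · · ·
    · · · · · # # · ·
    · · · · · · # · ·
    · · · · · · · # ·
    · · · · · · · · ·
    · · · · · · · · ·
    · · · · · · · · ·
    · · · · · · · · ·
    · · · · · · · · ·

Answer: [[0,4],[1,5],[2,5],[3,5],[2,6],[3,6],[4,6],[5,6],[6,6],[3,7],[4,7],[5,7]]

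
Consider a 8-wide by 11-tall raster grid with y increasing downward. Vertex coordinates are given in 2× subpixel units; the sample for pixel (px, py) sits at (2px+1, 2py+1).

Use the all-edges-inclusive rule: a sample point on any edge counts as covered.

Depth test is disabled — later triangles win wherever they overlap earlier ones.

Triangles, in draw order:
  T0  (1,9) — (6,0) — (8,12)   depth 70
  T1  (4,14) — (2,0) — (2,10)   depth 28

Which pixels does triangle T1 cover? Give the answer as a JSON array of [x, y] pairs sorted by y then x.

T0:
  2·area = 78
  edge (1, 9)→(6, 0): d=(5,-9) inclusive
  edge (6, 0)→(8, 12): d=(2,12) inclusive
  edge (8, 12)→(1, 9): d=(-7,-3) inclusive
    (2,1)@(5, 3): e=[6,18,54] → #
    (3,1)@(7, 3): e=[24,-6,60] → ·
    (2,2)@(5, 5): e=[16,22,40] → #
    (3,2)@(7, 5): e=[34,-2,46] → ·
    (1,3)@(3, 7): e=[8,50,20] → #
    (3,3)@(7, 7): e=[44,2,32] → #
    (4,3)@(9, 7): e=[62,-22,38] → ·
    (0,4)@(1, 9): e=[0,78,0] → #  [on edge]
    (4,4)@(9, 9): e=[72,-18,24] → ·
    (0,5)@(1, 11): e=[10,82,-14] → ·
    (1,5)@(3, 11): e=[28,58,-8] → ·
    (2,5)@(5, 11): e=[46,34,-2] → ·
    (7,7)@(15, 15): e=[156,-78,0] → ·  [on edge]
  covered (10 px):
    · · · · · · · ·
    · · # · · · · ·
    · · # · · · · ·
    · # # # · · · ·
    # # # # · · · ·
    · · · # · · · ·
    · · · · · · · ·
    · · · · · · · ·
    · · · · · · · ·
    · · · · · · · ·
    · · · · · · · ·
T1:
  2·area = 20  (B↔C swapped to make it positive)
  edge (4, 14)→(2, 10): d=(-2,-4) inclusive
  edge (2, 10)→(2, 0): d=(0,-10) inclusive
  edge (2, 0)→(4, 14): d=(2,14) inclusive
    (1,3)@(3, 7): e=[10,10,0] → #  [on edge]
    (2,3)@(5, 7): e=[18,30,-28] → ·
    (1,4)@(3, 9): e=[6,10,4] → #
    (2,4)@(5, 9): e=[14,30,-24] → ·
    (1,5)@(3, 11): e=[2,10,8] → #
    (2,5)@(5, 11): e=[10,30,-20] → ·
    (1,6)@(3, 13): e=[-2,10,12] → ·
    (2,10)@(5, 21): e=[-10,30,0] → ·  [on edge]
  covered (3 px):
    · · · · · · · ·
    · · · · · · · ·
    · · · · · · · ·
    · # · · · · · ·
    · # · · · · · ·
    · # · · · · · ·
    · · · · · · · ·
    · · · · · · · ·
    · · · · · · · ·
    · · · · · · · ·
    · · · · · · · ·

Answer: [[1,3],[1,4],[1,5]]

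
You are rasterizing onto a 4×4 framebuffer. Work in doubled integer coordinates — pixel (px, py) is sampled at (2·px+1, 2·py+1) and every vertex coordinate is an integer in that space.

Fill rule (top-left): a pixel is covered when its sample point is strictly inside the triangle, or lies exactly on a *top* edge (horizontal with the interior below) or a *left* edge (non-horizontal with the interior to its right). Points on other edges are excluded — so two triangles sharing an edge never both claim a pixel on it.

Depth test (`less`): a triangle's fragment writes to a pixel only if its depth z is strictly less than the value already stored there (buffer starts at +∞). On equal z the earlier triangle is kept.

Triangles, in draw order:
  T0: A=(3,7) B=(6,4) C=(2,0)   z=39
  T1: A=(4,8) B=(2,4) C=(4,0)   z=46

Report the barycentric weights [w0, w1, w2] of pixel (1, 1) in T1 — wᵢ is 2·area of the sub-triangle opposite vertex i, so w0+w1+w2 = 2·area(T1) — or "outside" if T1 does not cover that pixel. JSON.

T0:
  2·area = 24  (B↔C swapped to make it positive)
  edge (3, 7)→(2, 0): d=(-1,-7) top-left  bias=+0
  edge (2, 0)→(6, 4): d=(4,4) right/bottom  bias=-1
  edge (6, 4)→(3, 7): d=(-3,3) right/bottom  bias=-1
    (1,0)@(3, 1): e=[6,0,18] → .  [on edge]
    (1,1)@(3, 3): e=[4,8,12] → X
    (2,1)@(5, 3): e=[18,0,6] → .  [on edge]
    (3,1)@(7, 3): e=[32,-8,0] → .  [on edge]
    (1,2)@(3, 5): e=[2,16,6] → X
    (2,2)@(5, 5): e=[16,8,0] → .  [on edge]
    (3,2)@(7, 5): e=[30,0,-6] → .  [on edge]
    (1,3)@(3, 7): e=[0,24,0] → .  [on edge]
  covered (2 px):
    . . . .
    . X . .
    . X . .
    . . . .
T1:
  2·area = 16
  edge (4, 8)→(2, 4): d=(-2,-4) top-left  bias=+0
  edge (2, 4)→(4, 0): d=(2,-4) top-left  bias=+0
  edge (4, 0)→(4, 8): d=(0,8) right/bottom  bias=-1
    (1,1)@(3, 3): e=[6,2,8] → X
    (2,1)@(5, 3): e=[14,10,-8] → .
    (1,2)@(3, 5): e=[2,6,8] → X
    (2,2)@(5, 5): e=[10,14,-8] → .
    (1,3)@(3, 7): e=[-2,10,8] → .
  covered (2 px):
    . . . .
    . X . .
    . X . .
    . . . .

Result: [2,8,6]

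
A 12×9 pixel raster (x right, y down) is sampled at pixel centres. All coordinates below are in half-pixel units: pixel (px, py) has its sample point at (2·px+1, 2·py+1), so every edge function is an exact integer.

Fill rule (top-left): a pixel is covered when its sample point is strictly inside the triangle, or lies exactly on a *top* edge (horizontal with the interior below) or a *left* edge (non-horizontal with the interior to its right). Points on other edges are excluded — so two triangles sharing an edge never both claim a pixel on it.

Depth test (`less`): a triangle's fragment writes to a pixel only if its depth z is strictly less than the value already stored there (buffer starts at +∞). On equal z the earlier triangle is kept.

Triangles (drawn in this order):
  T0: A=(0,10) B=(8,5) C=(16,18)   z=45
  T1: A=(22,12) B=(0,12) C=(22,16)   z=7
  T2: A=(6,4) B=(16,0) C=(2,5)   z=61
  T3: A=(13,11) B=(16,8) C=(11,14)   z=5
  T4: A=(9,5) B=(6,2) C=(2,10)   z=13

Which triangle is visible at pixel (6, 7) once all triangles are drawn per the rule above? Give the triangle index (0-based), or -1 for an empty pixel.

T0:
  2·area = 144
  edge (0, 10)→(8, 5): d=(8,-5) top-left  bias=+0
  edge (8, 5)→(16, 18): d=(8,13) right/bottom  bias=-1
  edge (16, 18)→(0, 10): d=(-16,-8) top-left  bias=+0
    (2,3)@(5, 7): e=[1,55,88] → █
    (3,3)@(7, 7): e=[11,29,104] → █
    (4,3)@(9, 7): e=[21,3,120] → █
    (5,3)@(11, 7): e=[31,-23,136] → ·
    (1,4)@(3, 9): e=[7,97,40] → █
    (5,4)@(11, 9): e=[47,-7,104] → ·
    (1,5)@(3, 11): e=[23,113,8] → █
    (5,5)@(11, 11): e=[63,9,72] → █
    (6,5)@(13, 11): e=[73,-17,88] → ·
    (1,6)@(3, 13): e=[39,129,-24] → ·
    (2,6)@(5, 13): e=[49,103,-8] → ·
    (3,6)@(7, 13): e=[59,77,8] → █
  covered (18 px):
    · · · · · · · · · · · ·
    · · · · · · · · · · · ·
    · · · · · · · · · · · ·
    · · █ █ █ · · · · · · ·
    · █ █ █ █ · · · · · · ·
    · █ █ █ █ █ · · · · · ·
    · · · █ █ █ · · · · · ·
    · · · · · █ █ · · · · ·
    · · · · · · · █ · · · ·
T1:
  2·area = 88  (B↔C swapped to make it positive)
  edge (22, 12)→(22, 16): d=(0,4) right/bottom  bias=-1
  edge (22, 16)→(0, 12): d=(-22,-4) top-left  bias=+0
  edge (0, 12)→(22, 12): d=(22,0) top-left  bias=+0
    (3,6)@(7, 13): e=[60,6,22] → █
    (4,6)@(9, 13): e=[52,14,22] → █
    (5,6)@(11, 13): e=[44,22,22] → █
    (6,6)@(13, 13): e=[36,30,22] → █
    (7,6)@(15, 13): e=[28,38,22] → █
    (8,6)@(17, 13): e=[20,46,22] → █
    (9,6)@(19, 13): e=[12,54,22] → █
    (10,6)@(21, 13): e=[4,62,22] → █
    (11,6)@(23, 13): e=[-4,70,22] → ·
    (3,7)@(7, 15): e=[60,-38,66] → ·
    (4,7)@(9, 15): e=[52,-30,66] → ·
    (5,7)@(11, 15): e=[44,-22,66] → ·
  covered (11 px):
    · · · · · · · · · · · ·
    · · · · · · · · · · · ·
    · · · · · · · · · · · ·
    · · · · · · · · · · · ·
    · · · · · · · · · · · ·
    · · · · · · · · · · · ·
    · · · █ █ █ █ █ █ █ █ ·
    · · · · · · · · █ █ █ ·
    · · · · · · · · · · · ·
T2:
  2·area = 6  (B↔C swapped to make it positive)
  edge (6, 4)→(2, 5): d=(-4,1) right/bottom  bias=-1
  edge (2, 5)→(16, 0): d=(14,-5) top-left  bias=+0
  edge (16, 0)→(6, 4): d=(-10,4) right/bottom  bias=-1
  covered (0 px):
    · · · · · · · · · · · ·
    · · · · · · · · · · · ·
    · · · · · · · · · · · ·
    · · · · · · · · · · · ·
    · · · · · · · · · · · ·
    · · · · · · · · · · · ·
    · · · · · · · · · · · ·
    · · · · · · · · · · · ·
    · · · · · · · · · · · ·
T3:
  2·area = 3
  edge (13, 11)→(16, 8): d=(3,-3) top-left  bias=+0
  edge (16, 8)→(11, 14): d=(-5,6) right/bottom  bias=-1
  edge (11, 14)→(13, 11): d=(2,-3) top-left  bias=+0
    (11,0)@(23, 1): e=[0,-7,10] → ·  [on edge]
    (10,1)@(21, 3): e=[0,-5,8] → ·  [on edge]
    (8,2)@(17, 5): e=[-6,9,0] → ·  [on edge]
    (9,2)@(19, 5): e=[0,-3,6] → ·  [on edge]
    (8,3)@(17, 7): e=[0,-1,4] → ·  [on edge]
    (7,4)@(15, 9): e=[0,1,2] → █  [on edge]
    (8,4)@(17, 9): e=[6,-11,8] → ·
    (6,5)@(13, 11): e=[0,3,0] → █  [on edge]
    (7,5)@(15, 11): e=[6,-9,6] → ·
    (5,6)@(11, 13): e=[0,5,-2] → ·  [on edge]
    (6,6)@(13, 13): e=[6,-7,4] → ·
    (4,7)@(9, 15): e=[0,7,-4] → ·  [on edge]
    (3,8)@(7, 17): e=[0,9,-6] → ·  [on edge]
    (4,8)@(9, 17): e=[6,-3,0] → ·  [on edge]
  covered (2 px):
    · · · · · · · · · · · ·
    · · · · · · · · · · · ·
    · · · · · · · · · · · ·
    · · · · · · · · · · · ·
    · · · · · · · █ · · · ·
    · · · · · · █ · · · · ·
    · · · · · · · · · · · ·
    · · · · · · · · · · · ·
    · · · · · · · · · · · ·
T4:
  2·area = 36  (B↔C swapped to make it positive)
  edge (9, 5)→(2, 10): d=(-7,5) right/bottom  bias=-1
  edge (2, 10)→(6, 2): d=(4,-8) top-left  bias=+0
  edge (6, 2)→(9, 5): d=(3,3) right/bottom  bias=-1
    (2,0)@(5, 1): e=[48,-12,0] → ·  [on edge]
    (3,1)@(7, 3): e=[24,12,0] → ·  [on edge]
    (2,2)@(5, 5): e=[20,4,12] → █
    (3,2)@(7, 5): e=[10,20,6] → █
    (4,2)@(9, 5): e=[0,36,0] → ·  [on edge]
    (2,3)@(5, 7): e=[6,12,18] → █
    (3,3)@(7, 7): e=[-4,28,12] → ·
    (5,3)@(11, 7): e=[-24,60,0] → ·  [on edge]
    (1,4)@(3, 9): e=[2,4,30] → █
    (2,4)@(5, 9): e=[-8,20,24] → ·
    (6,4)@(13, 9): e=[-48,84,0] → ·  [on edge]
    (1,5)@(3, 11): e=[-12,12,36] → ·
    (7,5)@(15, 11): e=[-72,108,0] → ·  [on edge]
    (8,6)@(17, 13): e=[-96,132,0] → ·  [on edge]
    (9,7)@(19, 15): e=[-120,156,0] → ·  [on edge]
    (10,8)@(21, 17): e=[-144,180,0] → ·  [on edge]
  covered (4 px):
    · · · · · · · · · · · ·
    · · · · · · · · · · · ·
    · · █ █ · · · · · · · ·
    · · █ · · · · · · · · ·
    · █ · · · · · · · · · ·
    · · · · · · · · · · · ·
    · · · · · · · · · · · ·
    · · · · · · · · · · · ·
    · · · · · · · · · · · ·

Z-buffer (winner per pixel, '.' = empty):
  . . . . . . . . . . . .
  . . . . . . . . . . . .
  . . 4 4 . . . . . . . .
  . . 4 0 0 . . . . . . .
  . 4 0 0 0 . . 3 . . . .
  . 0 0 0 0 0 3 . . . . .
  . . . 1 1 1 1 1 1 1 1 .
  . . . . . 0 0 . 1 1 1 .
  . . . . . . . 0 . . . .

Final: 0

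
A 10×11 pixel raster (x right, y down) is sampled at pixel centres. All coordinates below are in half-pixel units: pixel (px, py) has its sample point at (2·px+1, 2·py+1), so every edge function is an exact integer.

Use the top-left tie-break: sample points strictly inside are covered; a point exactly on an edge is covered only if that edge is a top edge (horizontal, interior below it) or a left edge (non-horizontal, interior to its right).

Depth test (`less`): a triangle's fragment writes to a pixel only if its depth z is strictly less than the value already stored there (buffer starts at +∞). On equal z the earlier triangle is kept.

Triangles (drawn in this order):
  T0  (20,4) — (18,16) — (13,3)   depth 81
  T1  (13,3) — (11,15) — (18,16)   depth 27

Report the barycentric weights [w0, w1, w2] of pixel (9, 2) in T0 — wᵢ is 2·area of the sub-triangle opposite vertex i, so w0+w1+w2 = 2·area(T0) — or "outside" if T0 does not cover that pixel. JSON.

T0:
  2·area = 86
  edge (20, 4)→(18, 16): d=(-2,12) right/bottom  bias=-1
  edge (18, 16)→(13, 3): d=(-5,-13) top-left  bias=+0
  edge (13, 3)→(20, 4): d=(7,1) right/bottom  bias=-1
    (6,1)@(13, 3): e=[86,0,0] → ·  [on edge]
    (7,2)@(15, 5): e=[58,16,12] → █
    (8,2)@(17, 5): e=[34,42,10] → █
    (9,2)@(19, 5): e=[10,68,8] → █
    (7,3)@(15, 7): e=[54,6,26] → █
    (7,4)@(15, 9): e=[50,-4,40] → ·
    (8,4)@(17, 9): e=[26,22,38] → █
    (8,5)@(17, 11): e=[22,12,52] → █
    (9,5)@(19, 11): e=[-2,38,50] → ·
    (8,6)@(17, 13): e=[18,2,66] → █
    (9,6)@(19, 13): e=[-6,28,64] → ·
    (8,7)@(17, 15): e=[14,-8,80] → ·
  covered (10 px):
    · · · · · · · · · ·
    · · · · · · · · · ·
    · · · · · · · █ █ █
    · · · · · · · █ █ █
    · · · · · · · · █ █
    · · · · · · · · █ ·
    · · · · · · · · █ ·
    · · · · · · · · · ·
    · · · · · · · · · ·
    · · · · · · · · · ·
    · · · · · · · · · ·
T1:
  2·area = 86  (B↔C swapped to make it positive)
  edge (13, 3)→(18, 16): d=(5,13) right/bottom  bias=-1
  edge (18, 16)→(11, 15): d=(-7,-1) top-left  bias=+0
  edge (11, 15)→(13, 3): d=(2,-12) top-left  bias=+0
    (6,1)@(13, 3): e=[0,86,0] → ·  [on edge]
    (6,2)@(13, 5): e=[10,72,4] → █
    (7,2)@(15, 5): e=[-16,74,28] → ·
    (6,3)@(13, 7): e=[20,58,8] → █
    (7,3)@(15, 7): e=[-6,60,32] → ·
    (6,4)@(13, 9): e=[30,44,12] → █
    (7,4)@(15, 9): e=[4,46,36] → █
    (8,4)@(17, 9): e=[-22,48,60] → ·
    (6,5)@(13, 11): e=[40,30,16] → █
    (8,5)@(17, 11): e=[-12,34,64] → ·
    (6,6)@(13, 13): e=[50,16,20] → █
    (8,6)@(17, 13): e=[-2,20,68] → ·
    (5,7)@(11, 15): e=[86,0,0] → █  [on edge]
  covered (12 px):
    · · · · · · · · · ·
    · · · · · · · · · ·
    · · · · · · █ · · ·
    · · · · · · █ · · ·
    · · · · · · █ █ · ·
    · · · · · · █ █ · ·
    · · · · · · █ █ · ·
    · · · · · █ █ █ █ ·
    · · · · · · · · · ·
    · · · · · · · · · ·
    · · · · · · · · · ·

Final: [68,8,10]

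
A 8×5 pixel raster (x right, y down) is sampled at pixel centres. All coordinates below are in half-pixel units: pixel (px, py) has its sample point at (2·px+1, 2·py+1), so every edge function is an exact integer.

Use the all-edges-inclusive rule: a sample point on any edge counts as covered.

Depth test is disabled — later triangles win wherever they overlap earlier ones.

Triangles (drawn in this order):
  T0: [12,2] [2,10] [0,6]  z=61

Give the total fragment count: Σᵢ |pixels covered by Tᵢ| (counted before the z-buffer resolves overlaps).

T0:
  2·area = 56
  edge (12, 2)→(2, 10): d=(-10,8) inclusive
  edge (2, 10)→(0, 6): d=(-2,-4) inclusive
  edge (0, 6)→(12, 2): d=(12,-4) inclusive
    (7,0)@(15, 1): e=[-14,70,0] → .  [on edge]
    (4,1)@(9, 3): e=[14,42,0] → X  [on edge]
    (5,1)@(11, 3): e=[-2,50,8] → .
    (1,2)@(3, 5): e=[42,14,0] → X  [on edge]
    (2,2)@(5, 5): e=[26,22,8] → X
    (3,2)@(7, 5): e=[10,30,16] → X
    (4,2)@(9, 5): e=[-6,38,24] → .
    (0,3)@(1, 7): e=[38,2,16] → X
    (3,3)@(7, 7): e=[-10,26,40] → .
    (0,4)@(1, 9): e=[18,-2,40] → .
    (1,4)@(3, 9): e=[2,6,48] → X
    (2,4)@(5, 9): e=[-14,14,56] → .
  covered (8 px):
    . . . . . . . .
    . . . . X . . .
    . X X X . . . .
    X X X . . . . .
    . X . . . . . .

Result: 8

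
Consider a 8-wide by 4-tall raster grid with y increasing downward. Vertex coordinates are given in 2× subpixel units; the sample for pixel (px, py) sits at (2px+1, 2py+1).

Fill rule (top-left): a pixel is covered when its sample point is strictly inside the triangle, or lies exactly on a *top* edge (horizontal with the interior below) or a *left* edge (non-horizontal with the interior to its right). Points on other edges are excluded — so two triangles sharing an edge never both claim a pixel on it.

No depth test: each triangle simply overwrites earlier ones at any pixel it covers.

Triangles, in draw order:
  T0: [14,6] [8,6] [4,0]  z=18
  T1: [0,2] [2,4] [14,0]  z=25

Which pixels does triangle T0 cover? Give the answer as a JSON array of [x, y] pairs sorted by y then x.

T0:
  2·area = 36
  edge (14, 6)→(8, 6): d=(-6,0) right/bottom  bias=-1
  edge (8, 6)→(4, 0): d=(-4,-6) top-left  bias=+0
  edge (4, 0)→(14, 6): d=(10,6) right/bottom  bias=-1
    (2,0)@(5, 1): e=[30,2,4] → #
    (3,0)@(7, 1): e=[30,14,-8] → ·
    (2,1)@(5, 3): e=[18,-6,24] → ·
    (3,1)@(7, 3): e=[18,6,12] → #
    (4,1)@(9, 3): e=[18,18,0] → ·  [on edge]
    (3,2)@(7, 5): e=[6,-2,32] → ·
    (4,2)@(9, 5): e=[6,10,20] → #
    (5,2)@(11, 5): e=[6,22,8] → #
    (6,2)@(13, 5): e=[6,34,-4] → ·
    (4,3)@(9, 7): e=[-6,2,40] → ·
    (5,3)@(11, 7): e=[-6,14,28] → ·
  covered (4 px):
    · · # · · · · ·
    · · · # · · · ·
    · · · · # # · ·
    · · · · · · · ·
T1:
  2·area = 32  (B↔C swapped to make it positive)
  edge (0, 2)→(14, 0): d=(14,-2) top-left  bias=+0
  edge (14, 0)→(2, 4): d=(-12,4) right/bottom  bias=-1
  edge (2, 4)→(0, 2): d=(-2,-2) top-left  bias=+0
    (3,0)@(7, 1): e=[0,16,16] → #  [on edge]
    (4,0)@(9, 1): e=[4,8,20] → #
    (5,0)@(11, 1): e=[8,0,24] → ·  [on edge]
    (0,1)@(1, 3): e=[16,16,0] → #  [on edge]
    (1,1)@(3, 3): e=[20,8,4] → #
    (2,1)@(5, 3): e=[24,0,8] → ·  [on edge]
    (3,1)@(7, 3): e=[28,-8,12] → ·
    (4,1)@(9, 3): e=[32,-16,16] → ·
    (0,2)@(1, 5): e=[44,-8,-4] → ·
    (1,2)@(3, 5): e=[48,-16,0] → ·  [on edge]
    (2,3)@(5, 7): e=[80,-48,0] → ·  [on edge]
  covered (4 px):
    · · · # # · · ·
    # # · · · · · ·
    · · · · · · · ·
    · · · · · · · ·

Answer: [[2,0],[3,1],[4,2],[5,2]]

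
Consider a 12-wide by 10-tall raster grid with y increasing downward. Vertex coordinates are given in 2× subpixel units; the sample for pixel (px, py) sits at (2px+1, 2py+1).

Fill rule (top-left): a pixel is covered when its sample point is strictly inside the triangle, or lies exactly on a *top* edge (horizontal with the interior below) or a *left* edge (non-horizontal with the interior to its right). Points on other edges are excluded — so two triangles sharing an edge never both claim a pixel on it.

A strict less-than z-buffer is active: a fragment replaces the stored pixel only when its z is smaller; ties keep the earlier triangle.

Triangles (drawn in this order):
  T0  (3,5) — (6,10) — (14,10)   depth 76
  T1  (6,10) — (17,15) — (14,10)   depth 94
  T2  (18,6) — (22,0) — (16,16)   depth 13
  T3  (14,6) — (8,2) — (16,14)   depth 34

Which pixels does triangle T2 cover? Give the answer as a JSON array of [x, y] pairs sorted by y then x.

T0:
  2·area = 40  (B↔C swapped to make it positive)
  edge (3, 5)→(14, 10): d=(11,5) right/bottom  bias=-1
  edge (14, 10)→(6, 10): d=(-8,0) right/bottom  bias=-1
  edge (6, 10)→(3, 5): d=(-3,-5) top-left  bias=+0
    (1,2)@(3, 5): e=[0,40,0] → ·  [on edge]
    (2,3)@(5, 7): e=[12,24,4] → #
    (3,3)@(7, 7): e=[2,24,14] → #
    (4,3)@(9, 7): e=[-8,24,24] → ·
    (2,4)@(5, 9): e=[34,8,-2] → ·
    (3,4)@(7, 9): e=[24,8,8] → #
    (4,4)@(9, 9): e=[14,8,18] → #
    (5,4)@(11, 9): e=[4,8,28] → #
    (6,4)@(13, 9): e=[-6,8,38] → ·
    (3,5)@(7, 11): e=[46,-8,2] → ·
    (4,5)@(9, 11): e=[36,-8,12] → ·
    (5,5)@(11, 11): e=[26,-8,22] → ·
    (4,7)@(9, 15): e=[80,-40,0] → ·  [on edge]
  covered (5 px):
    · · · · · · · · · · · ·
    · · · · · · · · · · · ·
    · · · · · · · · · · · ·
    · · # # · · · · · · · ·
    · · · # # # · · · · · ·
    · · · · · · · · · · · ·
    · · · · · · · · · · · ·
    · · · · · · · · · · · ·
    · · · · · · · · · · · ·
    · · · · · · · · · · · ·
T1:
  2·area = 40  (B↔C swapped to make it positive)
  edge (6, 10)→(14, 10): d=(8,0) top-left  bias=+0
  edge (14, 10)→(17, 15): d=(3,5) right/bottom  bias=-1
  edge (17, 15)→(6, 10): d=(-11,-5) top-left  bias=+0
    (5,2)@(11, 5): e=[-40,0,80] → ·  [on edge]
    (4,5)@(9, 11): e=[8,28,4] → #
    (5,5)@(11, 11): e=[8,18,14] → #
    (6,5)@(13, 11): e=[8,8,24] → #
    (7,5)@(15, 11): e=[8,-2,34] → ·
    (4,6)@(9, 13): e=[24,34,-18] → ·
    (5,6)@(11, 13): e=[24,24,-8] → ·
    (6,6)@(13, 13): e=[24,14,2] → #
    (7,6)@(15, 13): e=[24,4,12] → #
    (8,6)@(17, 13): e=[24,-6,22] → ·
    (6,7)@(13, 15): e=[40,20,-20] → ·
    (7,7)@(15, 15): e=[40,10,-10] → ·
    (8,7)@(17, 15): e=[40,0,0] → ·  [on edge]
  covered (5 px):
    · · · · · · · · · · · ·
    · · · · · · · · · · · ·
    · · · · · · · · · · · ·
    · · · · · · · · · · · ·
    · · · · · · · · · · · ·
    · · · · # # # · · · · ·
    · · · · · · # # · · · ·
    · · · · · · · · · · · ·
    · · · · · · · · · · · ·
    · · · · · · · · · · · ·
T2:
  2·area = 28
  edge (18, 6)→(22, 0): d=(4,-6) top-left  bias=+0
  edge (22, 0)→(16, 16): d=(-6,16) right/bottom  bias=-1
  edge (16, 16)→(18, 6): d=(2,-10) top-left  bias=+0
    (9,0)@(19, 1): e=[-14,42,0] → ·  [on edge]
    (9,2)@(19, 5): e=[2,18,8] → #
    (10,2)@(21, 5): e=[14,-14,28] → ·
    (9,3)@(19, 7): e=[10,6,12] → #
    (10,3)@(21, 7): e=[22,-26,32] → ·
    (9,4)@(19, 9): e=[18,-6,16] → ·
    (8,5)@(17, 11): e=[14,14,0] → #  [on edge]
    (9,5)@(19, 11): e=[26,-18,20] → ·
    (8,6)@(17, 13): e=[22,2,4] → #
    (9,6)@(19, 13): e=[34,-30,24] → ·
    (8,7)@(17, 15): e=[30,-10,8] → ·
  covered (4 px):
    · · · · · · · · · · · ·
    · · · · · · · · · · · ·
    · · · · · · · · · # · ·
    · · · · · · · · · # · ·
    · · · · · · · · · · · ·
    · · · · · · · · # · · ·
    · · · · · · · · # · · ·
    · · · · · · · · · · · ·
    · · · · · · · · · · · ·
    · · · · · · · · · · · ·
T3:
  2·area = 40  (B↔C swapped to make it positive)
  edge (14, 6)→(16, 14): d=(2,8) right/bottom  bias=-1
  edge (16, 14)→(8, 2): d=(-8,-12) top-left  bias=+0
  edge (8, 2)→(14, 6): d=(6,4) right/bottom  bias=-1
    (4,1)@(9, 3): e=[34,4,2] → #
    (5,1)@(11, 3): e=[18,28,-6] → ·
    (4,2)@(9, 5): e=[38,-12,14] → ·
    (5,2)@(11, 5): e=[22,12,6] → #
    (6,2)@(13, 5): e=[6,36,-2] → ·
    (5,3)@(11, 7): e=[26,-4,18] → ·
    (6,3)@(13, 7): e=[10,20,10] → #
    (7,3)@(15, 7): e=[-6,44,2] → ·
    (6,4)@(13, 9): e=[14,4,22] → #
    (7,4)@(15, 9): e=[-2,28,14] → ·
    (6,5)@(13, 11): e=[18,-12,34] → ·
    (7,5)@(15, 11): e=[2,12,26] → #
  covered (5 px):
    · · · · · · · · · · · ·
    · · · · # · · · · · · ·
    · · · · · # · · · · · ·
    · · · · · · # · · · · ·
    · · · · · · # · · · · ·
    · · · · · · · # · · · ·
    · · · · · · · · · · · ·
    · · · · · · · · · · · ·
    · · · · · · · · · · · ·
    · · · · · · · · · · · ·

Final: [[9,2],[9,3],[8,5],[8,6]]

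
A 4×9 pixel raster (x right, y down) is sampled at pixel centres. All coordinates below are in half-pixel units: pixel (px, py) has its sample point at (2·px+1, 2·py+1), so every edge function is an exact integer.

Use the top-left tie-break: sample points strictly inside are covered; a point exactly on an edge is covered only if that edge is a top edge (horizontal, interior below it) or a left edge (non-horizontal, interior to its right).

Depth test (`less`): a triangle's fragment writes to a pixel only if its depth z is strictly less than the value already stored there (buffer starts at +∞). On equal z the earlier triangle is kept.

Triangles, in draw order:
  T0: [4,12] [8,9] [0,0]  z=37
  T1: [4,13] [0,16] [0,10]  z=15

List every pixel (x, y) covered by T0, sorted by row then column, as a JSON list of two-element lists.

T0:
  2·area = 60  (B↔C swapped to make it positive)
  edge (4, 12)→(0, 0): d=(-4,-12) top-left  bias=+0
  edge (0, 0)→(8, 9): d=(8,9) right/bottom  bias=-1
  edge (8, 9)→(4, 12): d=(-4,3) right/bottom  bias=-1
    (0,1)@(1, 3): e=[0,15,45] → █  [on edge]
    (1,1)@(3, 3): e=[24,-3,39] → ·
    (0,2)@(1, 5): e=[-8,31,37] → ·
    (1,2)@(3, 5): e=[16,13,31] → █
    (2,2)@(5, 5): e=[40,-5,25] → ·
    (1,3)@(3, 7): e=[8,29,23] → █
    (2,3)@(5, 7): e=[32,11,17] → █
    (3,3)@(7, 7): e=[56,-7,11] → ·
    (1,4)@(3, 9): e=[0,45,15] → █  [on edge]
    (3,4)@(7, 9): e=[48,9,3] → █
    (1,5)@(3, 11): e=[-8,61,7] → ·
    (2,5)@(5, 11): e=[16,43,1] → █
    (2,7)@(5, 15): e=[0,75,-15] → ·  [on edge]
  covered (8 px):
    · · · ·
    █ · · ·
    · █ · ·
    · █ █ ·
    · █ █ █
    · · █ ·
    · · · ·
    · · · ·
    · · · ·
T1:
  2·area = 24
  edge (4, 13)→(0, 16): d=(-4,3) right/bottom  bias=-1
  edge (0, 16)→(0, 10): d=(0,-6) top-left  bias=+0
  edge (0, 10)→(4, 13): d=(4,3) right/bottom  bias=-1
    (0,5)@(1, 11): e=[17,6,1] → █
    (1,5)@(3, 11): e=[11,18,-5] → ·
    (0,6)@(1, 13): e=[9,6,9] → █
    (1,6)@(3, 13): e=[3,18,3] → █
    (2,6)@(5, 13): e=[-3,30,-3] → ·
    (0,7)@(1, 15): e=[1,6,17] → █
    (1,7)@(3, 15): e=[-5,18,11] → ·
    (0,8)@(1, 17): e=[-7,6,25] → ·
  covered (4 px):
    · · · ·
    · · · ·
    · · · ·
    · · · ·
    · · · ·
    █ · · ·
    █ █ · ·
    █ · · ·
    · · · ·

Final: [[0,1],[1,2],[1,3],[2,3],[1,4],[2,4],[3,4],[2,5]]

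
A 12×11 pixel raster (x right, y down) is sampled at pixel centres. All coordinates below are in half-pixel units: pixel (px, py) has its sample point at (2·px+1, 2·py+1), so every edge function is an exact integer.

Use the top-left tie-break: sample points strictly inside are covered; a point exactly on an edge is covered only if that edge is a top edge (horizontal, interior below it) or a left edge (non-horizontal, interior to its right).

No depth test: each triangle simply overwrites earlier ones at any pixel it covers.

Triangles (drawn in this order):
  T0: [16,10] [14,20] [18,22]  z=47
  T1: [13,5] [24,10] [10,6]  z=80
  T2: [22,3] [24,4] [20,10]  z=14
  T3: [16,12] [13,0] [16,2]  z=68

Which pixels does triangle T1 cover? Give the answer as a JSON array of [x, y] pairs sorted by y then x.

T0:
  2·area = 44  (B↔C swapped to make it positive)
  edge (16, 10)→(18, 22): d=(2,12) right/bottom  bias=-1
  edge (18, 22)→(14, 20): d=(-4,-2) top-left  bias=+0
  edge (14, 20)→(16, 10): d=(2,-10) top-left  bias=+0
    (8,2)@(17, 5): e=[-22,66,0] → ·  [on edge]
    (7,7)@(15, 15): e=[22,22,0] → #  [on edge]
    (8,7)@(17, 15): e=[-2,26,20] → ·
    (7,8)@(15, 17): e=[26,14,4] → #
    (8,8)@(17, 17): e=[2,18,24] → #
    (9,8)@(19, 17): e=[-22,22,44] → ·
    (7,9)@(15, 19): e=[30,6,8] → #
    (9,9)@(19, 19): e=[-18,14,48] → ·
    (7,10)@(15, 21): e=[34,-2,12] → ·
    (8,10)@(17, 21): e=[10,2,32] → #
    (9,10)@(19, 21): e=[-14,6,52] → ·
  covered (6 px):
    · · · · · · · · · · · ·
    · · · · · · · · · · · ·
    · · · · · · · · · · · ·
    · · · · · · · · · · · ·
    · · · · · · · · · · · ·
    · · · · · · · · · · · ·
    · · · · · · · · · · · ·
    · · · · · · · # · · · ·
    · · · · · · · # # · · ·
    · · · · · · · # # · · ·
    · · · · · · · · # · · ·
T1:
  2·area = 26
  edge (13, 5)→(24, 10): d=(11,5) right/bottom  bias=-1
  edge (24, 10)→(10, 6): d=(-14,-4) top-left  bias=+0
  edge (10, 6)→(13, 5): d=(3,-1) top-left  bias=+0
    (9,1)@(19, 3): e=[-52,78,0] → ·  [on edge]
    (6,2)@(13, 5): e=[0,26,0] → ·  [on edge]
    (3,3)@(7, 7): e=[52,-26,0] → ·  [on edge]
    (7,3)@(15, 7): e=[12,6,8] → #
    (8,3)@(17, 7): e=[2,14,10] → #
    (9,3)@(19, 7): e=[-8,22,12] → ·
    (0,4)@(1, 9): e=[104,-78,0] → ·  [on edge]
    (7,4)@(15, 9): e=[34,-22,14] → ·
    (8,4)@(17, 9): e=[24,-14,16] → ·
    (10,4)@(21, 9): e=[4,2,20] → #
    (11,4)@(23, 9): e=[-6,10,22] → ·
    (10,5)@(21, 11): e=[26,-26,26] → ·
  covered (3 px):
    · · · · · · · · · · · ·
    · · · · · · · · · · · ·
    · · · · · · · · · · · ·
    · · · · · · · # # · · ·
    · · · · · · · · · · # ·
    · · · · · · · · · · · ·
    · · · · · · · · · · · ·
    · · · · · · · · · · · ·
    · · · · · · · · · · · ·
    · · · · · · · · · · · ·
    · · · · · · · · · · · ·
T2:
  2·area = 16
  edge (22, 3)→(24, 4): d=(2,1) right/bottom  bias=-1
  edge (24, 4)→(20, 10): d=(-4,6) right/bottom  bias=-1
  edge (20, 10)→(22, 3): d=(2,-7) top-left  bias=+0
    (11,2)@(23, 5): e=[3,2,11] → #
    (10,3)@(21, 7): e=[9,6,1] → #
    (11,3)@(23, 7): e=[7,-6,15] → ·
    (10,4)@(21, 9): e=[13,-2,5] → ·
  covered (2 px):
    · · · · · · · · · · · ·
    · · · · · · · · · · · ·
    · · · · · · · · · · · #
    · · · · · · · · · · # ·
    · · · · · · · · · · · ·
    · · · · · · · · · · · ·
    · · · · · · · · · · · ·
    · · · · · · · · · · · ·
    · · · · · · · · · · · ·
    · · · · · · · · · · · ·
    · · · · · · · · · · · ·
T3:
  2·area = 30
  edge (16, 12)→(13, 0): d=(-3,-12) top-left  bias=+0
  edge (13, 0)→(16, 2): d=(3,2) right/bottom  bias=-1
  edge (16, 2)→(16, 12): d=(0,10) right/bottom  bias=-1
    (7,1)@(15, 3): e=[15,5,10] → #
    (8,1)@(17, 3): e=[39,1,-10] → ·
    (7,2)@(15, 5): e=[9,11,10] → #
    (8,2)@(17, 5): e=[33,7,-10] → ·
    (7,3)@(15, 7): e=[3,17,10] → #
    (8,3)@(17, 7): e=[27,13,-10] → ·
    (7,4)@(15, 9): e=[-3,23,10] → ·
  covered (3 px):
    · · · · · · · · · · · ·
    · · · · · · · # · · · ·
    · · · · · · · # · · · ·
    · · · · · · · # · · · ·
    · · · · · · · · · · · ·
    · · · · · · · · · · · ·
    · · · · · · · · · · · ·
    · · · · · · · · · · · ·
    · · · · · · · · · · · ·
    · · · · · · · · · · · ·
    · · · · · · · · · · · ·

Answer: [[7,3],[8,3],[10,4]]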